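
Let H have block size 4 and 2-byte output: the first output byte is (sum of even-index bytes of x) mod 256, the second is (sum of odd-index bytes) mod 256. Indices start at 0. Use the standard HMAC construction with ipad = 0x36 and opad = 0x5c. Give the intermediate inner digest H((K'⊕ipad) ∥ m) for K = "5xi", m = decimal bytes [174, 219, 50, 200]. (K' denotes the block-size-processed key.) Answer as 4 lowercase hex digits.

Key "5xi" = 35 78 69 is 3 bytes ≤ B = 4; zero-pad to 4 bytes: K' = 35 78 69 00.
K' ⊕ ipad = 03 4e 5f 36.
Inner input = 03 4e 5f 36 ∥ ae db 32 c8.
Inner hash: even-index sum = 322 mod 256 = 66; odd-index sum = 551 mod 256 = 39 → 42 27.

4227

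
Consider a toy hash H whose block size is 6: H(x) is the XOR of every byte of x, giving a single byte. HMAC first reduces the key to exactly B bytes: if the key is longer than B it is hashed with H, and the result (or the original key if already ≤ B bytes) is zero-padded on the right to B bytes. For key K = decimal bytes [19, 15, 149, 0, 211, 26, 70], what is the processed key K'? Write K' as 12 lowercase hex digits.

|K| = 7 > B = 6, so first hash the key.
H(K): XOR 13⊕0f⊕95⊕00⊕d3⊕1a⊕46 = 06.
Zero-pad H(K) = 06 to 6 bytes: K' = 06 00 00 00 00 00.

060000000000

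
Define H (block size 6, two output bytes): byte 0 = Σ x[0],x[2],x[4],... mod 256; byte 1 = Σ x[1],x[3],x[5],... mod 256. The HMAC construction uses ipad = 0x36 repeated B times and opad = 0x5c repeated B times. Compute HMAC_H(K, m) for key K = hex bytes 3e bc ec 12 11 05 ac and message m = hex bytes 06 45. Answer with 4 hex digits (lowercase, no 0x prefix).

Key hex bytes 3e bc ec 12 11 05 ac is 7 bytes > B = 6, so hash it first: H(key) = e7 d3, then zero-pad to 6 bytes: K' = e7 d3 00 00 00 00.
K' ⊕ ipad = d1 e5 36 36 36 36.  K' ⊕ opad = bb 8f 5c 5c 5c 5c.
Inner input = (K'⊕ipad) ∥ m = d1 e5 36 36 36 36 ∥ 06 45.
Inner hash: even-index sum = 323 mod 256 = 67; odd-index sum = 406 mod 256 = 150 → 43 96.
Outer input = (K'⊕opad) ∥ inner = bb 8f 5c 5c 5c 5c ∥ 43 96.
Outer hash (tag): even-index sum = 438 mod 256 = 182; odd-index sum = 477 mod 256 = 221 → b6 dd.

b6dd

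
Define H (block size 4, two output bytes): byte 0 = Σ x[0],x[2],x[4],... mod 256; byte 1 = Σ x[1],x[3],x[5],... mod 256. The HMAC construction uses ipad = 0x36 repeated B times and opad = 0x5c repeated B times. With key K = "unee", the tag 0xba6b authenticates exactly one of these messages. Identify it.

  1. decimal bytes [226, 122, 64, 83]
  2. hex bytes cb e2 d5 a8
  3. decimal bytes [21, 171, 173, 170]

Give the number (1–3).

3

Key "unee" = 75 6e 65 65 is exactly B = 4 bytes: K' = 75 6e 65 65.
K' ⊕ ipad = 43 58 53 53; K' ⊕ opad = 29 32 39 39.
m1: inner = H(43 58 53 53 e2 7a 40 53) = b8 78; tag = H(29 32 39 39 b8 78) = 1ae3
m2: inner = H(43 58 53 53 cb e2 d5 a8) = 36 35; tag = H(29 32 39 39 36 35) = 98a0
m3: inner = H(43 58 53 53 15 ab ad aa) = 58 00; tag = H(29 32 39 39 58 00) = ba6b ← matches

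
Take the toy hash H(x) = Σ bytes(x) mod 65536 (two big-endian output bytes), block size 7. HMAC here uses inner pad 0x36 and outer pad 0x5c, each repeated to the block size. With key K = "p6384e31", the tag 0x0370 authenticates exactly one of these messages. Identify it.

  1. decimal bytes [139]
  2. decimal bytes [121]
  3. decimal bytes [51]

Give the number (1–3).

2

Key "p6384e31" = 70 36 33 38 34 65 33 31 is 8 bytes > B = 7, so hash it first: H(key) = 02 0e, then zero-pad to 7 bytes: K' = 02 0e 00 00 00 00 00.
K' ⊕ ipad = 34 38 36 36 36 36 36; K' ⊕ opad = 5e 52 5c 5c 5c 5c 5c.
m1: inner = H(34 38 36 36 36 36 36 8b) = 02 05; tag = H(5e 52 5c 5c 5c 5c 5c 02 05) = 0283
m2: inner = H(34 38 36 36 36 36 36 79) = 01 f3; tag = H(5e 52 5c 5c 5c 5c 5c 01 f3) = 0370 ← matches
m3: inner = H(34 38 36 36 36 36 36 33) = 01 ad; tag = H(5e 52 5c 5c 5c 5c 5c 01 ad) = 032a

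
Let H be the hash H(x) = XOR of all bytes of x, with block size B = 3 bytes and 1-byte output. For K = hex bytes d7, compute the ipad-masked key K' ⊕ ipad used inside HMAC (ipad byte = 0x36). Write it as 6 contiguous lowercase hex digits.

Key hex bytes d7 is 1 byte ≤ B = 3; zero-pad to 3 bytes: K' = d7 00 00.
XOR each byte with 0x36: d7⊕36=e1, 00⊕36=36, 00⊕36=36.

e13636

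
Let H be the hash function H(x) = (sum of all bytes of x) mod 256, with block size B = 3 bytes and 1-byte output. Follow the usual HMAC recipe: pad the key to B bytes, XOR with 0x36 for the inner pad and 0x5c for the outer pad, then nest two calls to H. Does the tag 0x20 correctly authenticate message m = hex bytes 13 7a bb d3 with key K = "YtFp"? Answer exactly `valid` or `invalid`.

Key "YtFp" = 59 74 46 70 is 4 bytes > B = 3, so hash it first: H(key) = 83, then zero-pad to 3 bytes: K' = 83 00 00.
K' ⊕ ipad = b5 36 36; K' ⊕ opad = df 5c 5c.
Inner hash: sum = 181+54+54+19+122+187+211 = 828; mod 256 = 60 → 3c.
Outer hash (recomputed tag): sum = 223+92+92+60 = 467; mod 256 = 211 → d3.
Recomputed tag = d3; claimed = 20 → mismatch.

invalid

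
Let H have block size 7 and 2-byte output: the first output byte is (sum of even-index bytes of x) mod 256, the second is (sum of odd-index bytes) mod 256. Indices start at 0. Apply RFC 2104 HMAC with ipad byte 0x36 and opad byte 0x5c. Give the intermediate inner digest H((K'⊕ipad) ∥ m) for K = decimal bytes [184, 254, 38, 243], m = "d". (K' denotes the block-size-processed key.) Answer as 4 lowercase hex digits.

Key decimal bytes [184, 254, 38, 243] = b8 fe 26 f3 is 4 bytes ≤ B = 7; zero-pad to 7 bytes: K' = b8 fe 26 f3 00 00 00.
K' ⊕ ipad = 8e c8 10 c5 36 36 36.
Inner input = 8e c8 10 c5 36 36 36 ∥ 64.
Inner hash: even-index sum = 266 mod 256 = 10; odd-index sum = 551 mod 256 = 39 → 0a 27.

0a27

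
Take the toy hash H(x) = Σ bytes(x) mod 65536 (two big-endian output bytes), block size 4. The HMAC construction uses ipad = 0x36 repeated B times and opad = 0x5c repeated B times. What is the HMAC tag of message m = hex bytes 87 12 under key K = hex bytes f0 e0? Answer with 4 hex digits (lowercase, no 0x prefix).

Key hex bytes f0 e0 is 2 bytes ≤ B = 4; zero-pad to 4 bytes: K' = f0 e0 00 00.
K' ⊕ ipad = c6 d6 36 36.  K' ⊕ opad = ac bc 5c 5c.
Inner input = (K'⊕ipad) ∥ m = c6 d6 36 36 ∥ 87 12.
Inner hash: sum = 198+214+54+54+135+18 = 673 → 02 a1.
Outer input = (K'⊕opad) ∥ inner = ac bc 5c 5c ∥ 02 a1.
Outer hash (tag): sum = 172+188+92+92+2+161 = 707 → 02 c3.

02c3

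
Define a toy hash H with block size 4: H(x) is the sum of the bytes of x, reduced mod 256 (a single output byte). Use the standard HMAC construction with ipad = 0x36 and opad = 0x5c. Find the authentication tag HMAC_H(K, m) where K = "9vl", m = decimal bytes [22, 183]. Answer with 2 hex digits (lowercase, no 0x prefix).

Key "9vl" = 39 76 6c is 3 bytes ≤ B = 4; zero-pad to 4 bytes: K' = 39 76 6c 00.
K' ⊕ ipad = 0f 40 5a 36.  K' ⊕ opad = 65 2a 30 5c.
Inner input = (K'⊕ipad) ∥ m = 0f 40 5a 36 ∥ 16 b7.
Inner hash: sum = 15+64+90+54+22+183 = 428; mod 256 = 172 → ac.
Outer input = (K'⊕opad) ∥ inner = 65 2a 30 5c ∥ ac.
Outer hash (tag): sum = 101+42+48+92+172 = 455; mod 256 = 199 → c7.

c7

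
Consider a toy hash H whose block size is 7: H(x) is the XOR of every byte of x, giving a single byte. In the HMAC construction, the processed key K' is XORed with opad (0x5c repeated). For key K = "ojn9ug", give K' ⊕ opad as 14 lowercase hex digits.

Key "ojn9ug" = 6f 6a 6e 39 75 67 is 6 bytes ≤ B = 7; zero-pad to 7 bytes: K' = 6f 6a 6e 39 75 67 00.
XOR each byte with 0x5c: 6f⊕5c=33, 6a⊕5c=36, 6e⊕5c=32, 39⊕5c=65, 75⊕5c=29, 67⊕5c=3b, 00⊕5c=5c.

33363265293b5c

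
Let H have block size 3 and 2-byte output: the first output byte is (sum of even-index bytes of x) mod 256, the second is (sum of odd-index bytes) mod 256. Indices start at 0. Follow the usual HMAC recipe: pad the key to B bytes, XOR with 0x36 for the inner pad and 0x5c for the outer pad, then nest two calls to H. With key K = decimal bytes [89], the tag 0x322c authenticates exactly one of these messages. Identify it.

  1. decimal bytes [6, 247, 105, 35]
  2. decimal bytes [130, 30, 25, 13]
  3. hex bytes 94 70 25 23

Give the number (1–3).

Key decimal bytes [89] = 59 is 1 byte ≤ B = 3; zero-pad to 3 bytes: K' = 59 00 00.
K' ⊕ ipad = 6f 36 36; K' ⊕ opad = 05 5c 5c.
m1: inner = H(6f 36 36 06 f7 69 23) = bf a5; tag = H(05 5c 5c bf a5) = 061b
m2: inner = H(6f 36 36 82 1e 19 0d) = d0 d1; tag = H(05 5c 5c d0 d1) = 322c ← matches
m3: inner = H(6f 36 36 94 70 25 23) = 38 ef; tag = H(05 5c 5c 38 ef) = 5094

2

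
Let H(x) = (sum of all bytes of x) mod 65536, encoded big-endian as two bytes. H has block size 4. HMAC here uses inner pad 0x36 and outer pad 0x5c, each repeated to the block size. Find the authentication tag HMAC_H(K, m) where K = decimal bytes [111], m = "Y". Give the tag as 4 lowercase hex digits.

019c

Key decimal bytes [111] = 6f is 1 byte ≤ B = 4; zero-pad to 4 bytes: K' = 6f 00 00 00.
K' ⊕ ipad = 59 36 36 36.  K' ⊕ opad = 33 5c 5c 5c.
Inner input = (K'⊕ipad) ∥ m = 59 36 36 36 ∥ 59.
Inner hash: sum = 89+54+54+54+89 = 340 → 01 54.
Outer input = (K'⊕opad) ∥ inner = 33 5c 5c 5c ∥ 01 54.
Outer hash (tag): sum = 51+92+92+92+1+84 = 412 → 01 9c.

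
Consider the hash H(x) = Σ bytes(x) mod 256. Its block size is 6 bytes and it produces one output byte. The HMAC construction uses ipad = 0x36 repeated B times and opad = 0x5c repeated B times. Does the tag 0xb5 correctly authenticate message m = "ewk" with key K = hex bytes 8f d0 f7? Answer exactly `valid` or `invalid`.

invalid

Key hex bytes 8f d0 f7 is 3 bytes ≤ B = 6; zero-pad to 6 bytes: K' = 8f d0 f7 00 00 00.
K' ⊕ ipad = b9 e6 c1 36 36 36; K' ⊕ opad = d3 8c ab 5c 5c 5c.
Inner hash: sum = 185+230+193+54+54+54+101+119+107 = 1097; mod 256 = 73 → 49.
Outer hash (recomputed tag): sum = 211+140+171+92+92+92+73 = 871; mod 256 = 103 → 67.
Recomputed tag = 67; claimed = b5 → mismatch.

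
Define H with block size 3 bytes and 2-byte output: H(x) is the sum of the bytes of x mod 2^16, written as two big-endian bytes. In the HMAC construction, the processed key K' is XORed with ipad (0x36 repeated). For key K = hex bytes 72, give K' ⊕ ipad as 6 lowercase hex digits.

443636

Key hex bytes 72 is 1 byte ≤ B = 3; zero-pad to 3 bytes: K' = 72 00 00.
XOR each byte with 0x36: 72⊕36=44, 00⊕36=36, 00⊕36=36.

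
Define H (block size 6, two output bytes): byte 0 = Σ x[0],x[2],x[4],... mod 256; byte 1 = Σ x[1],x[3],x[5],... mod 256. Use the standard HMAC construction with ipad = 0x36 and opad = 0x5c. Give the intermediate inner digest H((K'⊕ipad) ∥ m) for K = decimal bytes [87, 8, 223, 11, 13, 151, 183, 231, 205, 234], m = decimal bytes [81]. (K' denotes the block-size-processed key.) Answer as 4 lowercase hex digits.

Key decimal bytes [87, 8, 223, 11, 13, 151, 183, 231, 205, 234] = 57 08 df 0b 0d 97 b7 e7 cd ea is 10 bytes > B = 6, so hash it first: H(key) = c7 7b, then zero-pad to 6 bytes: K' = c7 7b 00 00 00 00.
K' ⊕ ipad = f1 4d 36 36 36 36.
Inner input = f1 4d 36 36 36 36 ∥ 51.
Inner hash: even-index sum = 430 mod 256 = 174; odd-index sum = 185 mod 256 = 185 → ae b9.

aeb9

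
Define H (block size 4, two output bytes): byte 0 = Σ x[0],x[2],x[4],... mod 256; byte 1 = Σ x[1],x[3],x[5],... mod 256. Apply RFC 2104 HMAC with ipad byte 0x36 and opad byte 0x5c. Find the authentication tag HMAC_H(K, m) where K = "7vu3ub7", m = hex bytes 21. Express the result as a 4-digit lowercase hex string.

2526

Key "7vu3ub7" = 37 76 75 33 75 62 37 is 7 bytes > B = 4, so hash it first: H(key) = 58 0b, then zero-pad to 4 bytes: K' = 58 0b 00 00.
K' ⊕ ipad = 6e 3d 36 36.  K' ⊕ opad = 04 57 5c 5c.
Inner input = (K'⊕ipad) ∥ m = 6e 3d 36 36 ∥ 21.
Inner hash: even-index sum = 197 mod 256 = 197; odd-index sum = 115 mod 256 = 115 → c5 73.
Outer input = (K'⊕opad) ∥ inner = 04 57 5c 5c ∥ c5 73.
Outer hash (tag): even-index sum = 293 mod 256 = 37; odd-index sum = 294 mod 256 = 38 → 25 26.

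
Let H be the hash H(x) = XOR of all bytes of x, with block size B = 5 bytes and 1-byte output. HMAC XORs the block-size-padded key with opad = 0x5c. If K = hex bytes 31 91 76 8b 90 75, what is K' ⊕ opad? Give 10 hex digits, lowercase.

e45c5c5c5c

Key hex bytes 31 91 76 8b 90 75 is 6 bytes > B = 5, so hash it first: H(key) = b8, then zero-pad to 5 bytes: K' = b8 00 00 00 00.
XOR each byte with 0x5c: b8⊕5c=e4, 00⊕5c=5c, 00⊕5c=5c, 00⊕5c=5c, 00⊕5c=5c.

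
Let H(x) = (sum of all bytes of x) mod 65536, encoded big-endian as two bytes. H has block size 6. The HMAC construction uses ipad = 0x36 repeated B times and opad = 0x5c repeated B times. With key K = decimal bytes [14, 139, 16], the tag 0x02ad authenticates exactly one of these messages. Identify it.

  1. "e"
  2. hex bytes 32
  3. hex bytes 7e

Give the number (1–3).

1

Key decimal bytes [14, 139, 16] = 0e 8b 10 is 3 bytes ≤ B = 6; zero-pad to 6 bytes: K' = 0e 8b 10 00 00 00.
K' ⊕ ipad = 38 bd 26 36 36 36; K' ⊕ opad = 52 d7 4c 5c 5c 5c.
m1: inner = H(38 bd 26 36 36 36 65) = 02 22; tag = H(52 d7 4c 5c 5c 5c 02 22) = 02ad ← matches
m2: inner = H(38 bd 26 36 36 36 32) = 01 ef; tag = H(52 d7 4c 5c 5c 5c 01 ef) = 0379
m3: inner = H(38 bd 26 36 36 36 7e) = 02 3b; tag = H(52 d7 4c 5c 5c 5c 02 3b) = 02c6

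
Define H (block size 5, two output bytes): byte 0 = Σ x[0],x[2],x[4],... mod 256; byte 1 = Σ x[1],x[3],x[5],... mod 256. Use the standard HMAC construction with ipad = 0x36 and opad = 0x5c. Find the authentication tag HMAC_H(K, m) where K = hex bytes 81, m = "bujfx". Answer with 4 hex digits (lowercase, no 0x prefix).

45b6

Key hex bytes 81 is 1 byte ≤ B = 5; zero-pad to 5 bytes: K' = 81 00 00 00 00.
K' ⊕ ipad = b7 36 36 36 36.  K' ⊕ opad = dd 5c 5c 5c 5c.
Inner input = (K'⊕ipad) ∥ m = b7 36 36 36 36 ∥ 62 75 6a 66 78.
Inner hash: even-index sum = 510 mod 256 = 254; odd-index sum = 432 mod 256 = 176 → fe b0.
Outer input = (K'⊕opad) ∥ inner = dd 5c 5c 5c 5c ∥ fe b0.
Outer hash (tag): even-index sum = 581 mod 256 = 69; odd-index sum = 438 mod 256 = 182 → 45 b6.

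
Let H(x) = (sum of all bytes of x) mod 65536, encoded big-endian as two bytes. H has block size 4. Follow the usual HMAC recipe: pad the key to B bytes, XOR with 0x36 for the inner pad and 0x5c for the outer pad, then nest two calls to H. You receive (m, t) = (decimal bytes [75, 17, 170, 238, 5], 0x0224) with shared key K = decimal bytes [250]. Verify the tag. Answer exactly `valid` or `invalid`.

Key decimal bytes [250] = fa is 1 byte ≤ B = 4; zero-pad to 4 bytes: K' = fa 00 00 00.
K' ⊕ ipad = cc 36 36 36; K' ⊕ opad = a6 5c 5c 5c.
Inner hash: sum = 204+54+54+54+75+17+170+238+5 = 871 → 03 67.
Outer hash (recomputed tag): sum = 166+92+92+92+3+103 = 548 → 02 24.
Recomputed tag = 0224; claimed = 0224 → match.

valid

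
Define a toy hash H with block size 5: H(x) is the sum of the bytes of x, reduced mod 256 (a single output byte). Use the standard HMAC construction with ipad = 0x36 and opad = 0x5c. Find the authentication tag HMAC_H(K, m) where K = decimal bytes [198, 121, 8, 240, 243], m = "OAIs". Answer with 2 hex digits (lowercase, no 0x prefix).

c2

Key decimal bytes [198, 121, 8, 240, 243] = c6 79 08 f0 f3 is exactly B = 5 bytes: K' = c6 79 08 f0 f3.
K' ⊕ ipad = f0 4f 3e c6 c5.  K' ⊕ opad = 9a 25 54 ac af.
Inner input = (K'⊕ipad) ∥ m = f0 4f 3e c6 c5 ∥ 4f 41 49 73.
Inner hash: sum = 240+79+62+198+197+79+65+73+115 = 1108; mod 256 = 84 → 54.
Outer input = (K'⊕opad) ∥ inner = 9a 25 54 ac af ∥ 54.
Outer hash (tag): sum = 154+37+84+172+175+84 = 706; mod 256 = 194 → c2.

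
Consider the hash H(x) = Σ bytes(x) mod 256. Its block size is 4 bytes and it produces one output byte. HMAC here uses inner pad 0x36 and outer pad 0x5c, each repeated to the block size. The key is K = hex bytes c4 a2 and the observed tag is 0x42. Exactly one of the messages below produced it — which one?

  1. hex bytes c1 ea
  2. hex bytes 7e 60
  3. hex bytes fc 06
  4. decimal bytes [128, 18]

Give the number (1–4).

3

Key hex bytes c4 a2 is 2 bytes ≤ B = 4; zero-pad to 4 bytes: K' = c4 a2 00 00.
K' ⊕ ipad = f2 94 36 36; K' ⊕ opad = 98 fe 5c 5c.
m1: inner = H(f2 94 36 36 c1 ea) = 9d; tag = H(98 fe 5c 5c 9d) = eb
m2: inner = H(f2 94 36 36 7e 60) = d0; tag = H(98 fe 5c 5c d0) = 1e
m3: inner = H(f2 94 36 36 fc 06) = f4; tag = H(98 fe 5c 5c f4) = 42 ← matches
m4: inner = H(f2 94 36 36 80 12) = 84; tag = H(98 fe 5c 5c 84) = d2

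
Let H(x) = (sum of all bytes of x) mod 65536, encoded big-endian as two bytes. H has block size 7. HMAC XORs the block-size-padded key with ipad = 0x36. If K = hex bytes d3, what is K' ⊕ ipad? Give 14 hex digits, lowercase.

Key hex bytes d3 is 1 byte ≤ B = 7; zero-pad to 7 bytes: K' = d3 00 00 00 00 00 00.
XOR each byte with 0x36: d3⊕36=e5, 00⊕36=36, 00⊕36=36, 00⊕36=36, 00⊕36=36, 00⊕36=36, 00⊕36=36.

e5363636363636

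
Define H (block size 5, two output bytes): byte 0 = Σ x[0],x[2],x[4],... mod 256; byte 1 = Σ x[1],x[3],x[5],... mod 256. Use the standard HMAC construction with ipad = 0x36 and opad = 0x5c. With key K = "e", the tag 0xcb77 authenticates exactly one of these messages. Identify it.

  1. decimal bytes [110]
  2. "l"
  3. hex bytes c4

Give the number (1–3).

Key "e" = 65 is 1 byte ≤ B = 5; zero-pad to 5 bytes: K' = 65 00 00 00 00.
K' ⊕ ipad = 53 36 36 36 36; K' ⊕ opad = 39 5c 5c 5c 5c.
m1: inner = H(53 36 36 36 36 6e) = bf da; tag = H(39 5c 5c 5c 5c bf da) = cb77 ← matches
m2: inner = H(53 36 36 36 36 6c) = bf d8; tag = H(39 5c 5c 5c 5c bf d8) = c977
m3: inner = H(53 36 36 36 36 c4) = bf 30; tag = H(39 5c 5c 5c 5c bf 30) = 2177

1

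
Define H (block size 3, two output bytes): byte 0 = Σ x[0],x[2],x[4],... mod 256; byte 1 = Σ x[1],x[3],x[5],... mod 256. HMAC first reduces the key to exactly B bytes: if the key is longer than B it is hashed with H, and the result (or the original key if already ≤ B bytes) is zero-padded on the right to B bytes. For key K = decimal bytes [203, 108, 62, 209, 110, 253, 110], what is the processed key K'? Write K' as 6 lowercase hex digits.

e53a00

|K| = 7 > B = 3, so first hash the key.
H(K): even-index sum = 485 mod 256 = 229; odd-index sum = 570 mod 256 = 58 → e5 3a.
Zero-pad H(K) = e5 3a to 3 bytes: K' = e5 3a 00.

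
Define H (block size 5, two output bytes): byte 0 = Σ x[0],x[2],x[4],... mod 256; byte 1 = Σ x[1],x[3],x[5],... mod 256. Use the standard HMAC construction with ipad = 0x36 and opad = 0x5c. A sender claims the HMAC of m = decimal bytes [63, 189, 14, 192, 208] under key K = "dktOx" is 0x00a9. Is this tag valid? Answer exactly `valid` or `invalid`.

invalid

Key "dktOx" = 64 6b 74 4f 78 is exactly B = 5 bytes: K' = 64 6b 74 4f 78.
K' ⊕ ipad = 52 5d 42 79 4e; K' ⊕ opad = 38 37 28 13 24.
Inner hash: even-index sum = 607 mod 256 = 95; odd-index sum = 499 mod 256 = 243 → 5f f3.
Outer hash (recomputed tag): even-index sum = 375 mod 256 = 119; odd-index sum = 169 mod 256 = 169 → 77 a9.
Recomputed tag = 77a9; claimed = 00a9 → mismatch.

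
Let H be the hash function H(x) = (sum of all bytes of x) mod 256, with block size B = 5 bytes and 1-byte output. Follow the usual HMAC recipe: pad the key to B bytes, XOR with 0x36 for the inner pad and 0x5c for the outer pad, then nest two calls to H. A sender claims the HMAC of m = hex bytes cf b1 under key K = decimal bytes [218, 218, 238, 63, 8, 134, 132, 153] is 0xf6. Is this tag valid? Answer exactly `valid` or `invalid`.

invalid

Key decimal bytes [218, 218, 238, 63, 8, 134, 132, 153] = da da ee 3f 08 86 84 99 is 8 bytes > B = 5, so hash it first: H(key) = 8c, then zero-pad to 5 bytes: K' = 8c 00 00 00 00.
K' ⊕ ipad = ba 36 36 36 36; K' ⊕ opad = d0 5c 5c 5c 5c.
Inner hash: sum = 186+54+54+54+54+207+177 = 786; mod 256 = 18 → 12.
Outer hash (recomputed tag): sum = 208+92+92+92+92+18 = 594; mod 256 = 82 → 52.
Recomputed tag = 52; claimed = f6 → mismatch.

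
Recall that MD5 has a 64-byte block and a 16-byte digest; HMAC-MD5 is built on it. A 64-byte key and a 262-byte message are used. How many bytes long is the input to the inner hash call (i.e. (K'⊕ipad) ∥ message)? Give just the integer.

326

Key is 64 ≤ 64 bytes, zero-padded: |K'| = 64.
Inner input = (K'⊕ipad) ∥ m → 64 + 262 = 326 bytes.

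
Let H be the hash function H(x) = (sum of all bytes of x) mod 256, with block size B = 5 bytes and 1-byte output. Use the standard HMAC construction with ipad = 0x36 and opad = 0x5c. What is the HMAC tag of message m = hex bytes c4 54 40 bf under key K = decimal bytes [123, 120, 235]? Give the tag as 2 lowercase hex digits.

b5

Key decimal bytes [123, 120, 235] = 7b 78 eb is 3 bytes ≤ B = 5; zero-pad to 5 bytes: K' = 7b 78 eb 00 00.
K' ⊕ ipad = 4d 4e dd 36 36.  K' ⊕ opad = 27 24 b7 5c 5c.
Inner input = (K'⊕ipad) ∥ m = 4d 4e dd 36 36 ∥ c4 54 40 bf.
Inner hash: sum = 77+78+221+54+54+196+84+64+191 = 1019; mod 256 = 251 → fb.
Outer input = (K'⊕opad) ∥ inner = 27 24 b7 5c 5c ∥ fb.
Outer hash (tag): sum = 39+36+183+92+92+251 = 693; mod 256 = 181 → b5.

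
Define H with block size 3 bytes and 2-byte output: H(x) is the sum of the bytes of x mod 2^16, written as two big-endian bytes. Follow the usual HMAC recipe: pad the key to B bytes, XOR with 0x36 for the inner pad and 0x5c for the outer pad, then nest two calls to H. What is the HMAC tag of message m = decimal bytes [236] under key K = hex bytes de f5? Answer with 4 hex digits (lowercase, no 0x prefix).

Key hex bytes de f5 is 2 bytes ≤ B = 3; zero-pad to 3 bytes: K' = de f5 00.
K' ⊕ ipad = e8 c3 36.  K' ⊕ opad = 82 a9 5c.
Inner input = (K'⊕ipad) ∥ m = e8 c3 36 ∥ ec.
Inner hash: sum = 232+195+54+236 = 717 → 02 cd.
Outer input = (K'⊕opad) ∥ inner = 82 a9 5c ∥ 02 cd.
Outer hash (tag): sum = 130+169+92+2+205 = 598 → 02 56.

0256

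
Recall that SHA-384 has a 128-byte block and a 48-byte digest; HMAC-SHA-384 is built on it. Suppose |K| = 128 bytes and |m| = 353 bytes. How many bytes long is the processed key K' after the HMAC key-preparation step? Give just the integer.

Key is 128 ≤ 128 bytes, zero-padded: |K'| = 128.

128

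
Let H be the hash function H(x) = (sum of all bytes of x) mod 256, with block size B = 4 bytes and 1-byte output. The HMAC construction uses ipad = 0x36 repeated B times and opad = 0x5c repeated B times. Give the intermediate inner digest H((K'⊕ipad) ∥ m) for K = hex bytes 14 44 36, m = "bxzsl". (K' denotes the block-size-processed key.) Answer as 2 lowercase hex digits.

fd

Key hex bytes 14 44 36 is 3 bytes ≤ B = 4; zero-pad to 4 bytes: K' = 14 44 36 00.
K' ⊕ ipad = 22 72 00 36.
Inner input = 22 72 00 36 ∥ 62 78 7a 73 6c.
Inner hash: sum = 34+114+0+54+98+120+122+115+108 = 765; mod 256 = 253 → fd.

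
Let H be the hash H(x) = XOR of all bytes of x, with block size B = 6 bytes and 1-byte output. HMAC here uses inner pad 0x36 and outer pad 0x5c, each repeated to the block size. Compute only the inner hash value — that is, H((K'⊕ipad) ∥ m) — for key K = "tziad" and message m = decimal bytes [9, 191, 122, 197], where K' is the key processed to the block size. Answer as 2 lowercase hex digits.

6b

Key "tziad" = 74 7a 69 61 64 is 5 bytes ≤ B = 6; zero-pad to 6 bytes: K' = 74 7a 69 61 64 00.
K' ⊕ ipad = 42 4c 5f 57 52 36.
Inner input = 42 4c 5f 57 52 36 ∥ 09 bf 7a c5.
Inner hash: XOR 42⊕4c⊕5f⊕57⊕52⊕36⊕09⊕bf⊕7a⊕c5 = 6b.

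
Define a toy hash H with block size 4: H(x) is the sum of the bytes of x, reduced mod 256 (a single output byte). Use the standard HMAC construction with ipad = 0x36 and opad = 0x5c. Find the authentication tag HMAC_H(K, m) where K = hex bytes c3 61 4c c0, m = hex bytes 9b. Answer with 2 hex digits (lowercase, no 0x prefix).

df

Key hex bytes c3 61 4c c0 is exactly B = 4 bytes: K' = c3 61 4c c0.
K' ⊕ ipad = f5 57 7a f6.  K' ⊕ opad = 9f 3d 10 9c.
Inner input = (K'⊕ipad) ∥ m = f5 57 7a f6 ∥ 9b.
Inner hash: sum = 245+87+122+246+155 = 855; mod 256 = 87 → 57.
Outer input = (K'⊕opad) ∥ inner = 9f 3d 10 9c ∥ 57.
Outer hash (tag): sum = 159+61+16+156+87 = 479; mod 256 = 223 → df.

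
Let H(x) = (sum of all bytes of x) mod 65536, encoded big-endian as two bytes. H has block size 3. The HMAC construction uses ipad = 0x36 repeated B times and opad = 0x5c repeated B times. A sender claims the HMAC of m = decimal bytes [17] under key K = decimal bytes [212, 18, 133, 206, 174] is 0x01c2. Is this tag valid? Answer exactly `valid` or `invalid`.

valid

Key decimal bytes [212, 18, 133, 206, 174] = d4 12 85 ce ae is 5 bytes > B = 3, so hash it first: H(key) = 02 e7, then zero-pad to 3 bytes: K' = 02 e7 00.
K' ⊕ ipad = 34 d1 36; K' ⊕ opad = 5e bb 5c.
Inner hash: sum = 52+209+54+17 = 332 → 01 4c.
Outer hash (recomputed tag): sum = 94+187+92+1+76 = 450 → 01 c2.
Recomputed tag = 01c2; claimed = 01c2 → match.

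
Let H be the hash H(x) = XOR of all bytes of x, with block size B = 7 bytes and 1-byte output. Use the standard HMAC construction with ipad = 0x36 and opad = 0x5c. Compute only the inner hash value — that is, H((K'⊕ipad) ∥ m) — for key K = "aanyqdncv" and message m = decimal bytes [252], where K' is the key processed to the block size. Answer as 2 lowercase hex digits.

b3

Key "aanyqdncv" = 61 61 6e 79 71 64 6e 63 76 is 9 bytes > B = 7, so hash it first: H(key) = 79, then zero-pad to 7 bytes: K' = 79 00 00 00 00 00 00.
K' ⊕ ipad = 4f 36 36 36 36 36 36.
Inner input = 4f 36 36 36 36 36 36 ∥ fc.
Inner hash: XOR 4f⊕36⊕36⊕36⊕36⊕36⊕36⊕fc = b3.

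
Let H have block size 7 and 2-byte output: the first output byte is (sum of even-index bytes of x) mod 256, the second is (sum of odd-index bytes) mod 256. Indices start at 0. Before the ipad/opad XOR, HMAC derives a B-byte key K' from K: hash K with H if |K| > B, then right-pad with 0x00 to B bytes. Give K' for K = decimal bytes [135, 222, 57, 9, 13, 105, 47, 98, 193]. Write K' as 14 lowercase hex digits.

|K| = 9 > B = 7, so first hash the key.
H(K): even-index sum = 445 mod 256 = 189; odd-index sum = 434 mod 256 = 178 → bd b2.
Zero-pad H(K) = bd b2 to 7 bytes: K' = bd b2 00 00 00 00 00.

bdb20000000000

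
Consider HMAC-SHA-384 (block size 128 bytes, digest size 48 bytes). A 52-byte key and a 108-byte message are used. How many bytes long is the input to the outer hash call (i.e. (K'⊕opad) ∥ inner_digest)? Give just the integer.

176

Key is 52 ≤ 128 bytes, zero-padded: |K'| = 128.
Outer input = (K'⊕opad) ∥ H(inner) → 128 + 48 = 176 bytes.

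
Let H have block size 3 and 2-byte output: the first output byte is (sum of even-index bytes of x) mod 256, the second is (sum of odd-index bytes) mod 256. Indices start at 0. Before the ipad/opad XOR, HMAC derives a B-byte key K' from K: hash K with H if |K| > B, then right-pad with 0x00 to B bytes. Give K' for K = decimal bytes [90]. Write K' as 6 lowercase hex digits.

Key decimal bytes [90] = 5a is 1 byte ≤ B = 3; zero-pad to 3 bytes: K' = 5a 00 00.

5a0000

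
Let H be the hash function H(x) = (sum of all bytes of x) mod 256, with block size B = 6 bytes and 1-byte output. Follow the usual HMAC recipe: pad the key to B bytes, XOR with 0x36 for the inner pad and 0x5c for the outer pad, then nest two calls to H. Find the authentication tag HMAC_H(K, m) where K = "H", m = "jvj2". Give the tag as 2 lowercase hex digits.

e8

Key "H" = 48 is 1 byte ≤ B = 6; zero-pad to 6 bytes: K' = 48 00 00 00 00 00.
K' ⊕ ipad = 7e 36 36 36 36 36.  K' ⊕ opad = 14 5c 5c 5c 5c 5c.
Inner input = (K'⊕ipad) ∥ m = 7e 36 36 36 36 36 ∥ 6a 76 6a 32.
Inner hash: sum = 126+54+54+54+54+54+106+118+106+50 = 776; mod 256 = 8 → 08.
Outer input = (K'⊕opad) ∥ inner = 14 5c 5c 5c 5c 5c ∥ 08.
Outer hash (tag): sum = 20+92+92+92+92+92+8 = 488; mod 256 = 232 → e8.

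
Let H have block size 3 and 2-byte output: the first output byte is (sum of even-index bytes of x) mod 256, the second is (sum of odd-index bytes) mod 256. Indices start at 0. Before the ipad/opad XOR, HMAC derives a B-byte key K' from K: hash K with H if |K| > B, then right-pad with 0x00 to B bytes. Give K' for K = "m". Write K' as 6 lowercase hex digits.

Key "m" = 6d is 1 byte ≤ B = 3; zero-pad to 3 bytes: K' = 6d 00 00.

6d0000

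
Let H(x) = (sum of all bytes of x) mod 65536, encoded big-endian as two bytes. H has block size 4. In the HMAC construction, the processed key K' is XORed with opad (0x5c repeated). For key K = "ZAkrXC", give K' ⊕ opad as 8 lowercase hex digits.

Key "ZAkrXC" = 5a 41 6b 72 58 43 is 6 bytes > B = 4, so hash it first: H(key) = 02 13, then zero-pad to 4 bytes: K' = 02 13 00 00.
XOR each byte with 0x5c: 02⊕5c=5e, 13⊕5c=4f, 00⊕5c=5c, 00⊕5c=5c.

5e4f5c5c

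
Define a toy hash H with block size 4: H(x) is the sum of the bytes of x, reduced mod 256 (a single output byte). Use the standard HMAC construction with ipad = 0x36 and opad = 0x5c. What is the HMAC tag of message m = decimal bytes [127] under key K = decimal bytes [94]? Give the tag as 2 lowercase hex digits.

9f

Key decimal bytes [94] = 5e is 1 byte ≤ B = 4; zero-pad to 4 bytes: K' = 5e 00 00 00.
K' ⊕ ipad = 68 36 36 36.  K' ⊕ opad = 02 5c 5c 5c.
Inner input = (K'⊕ipad) ∥ m = 68 36 36 36 ∥ 7f.
Inner hash: sum = 104+54+54+54+127 = 393; mod 256 = 137 → 89.
Outer input = (K'⊕opad) ∥ inner = 02 5c 5c 5c ∥ 89.
Outer hash (tag): sum = 2+92+92+92+137 = 415; mod 256 = 159 → 9f.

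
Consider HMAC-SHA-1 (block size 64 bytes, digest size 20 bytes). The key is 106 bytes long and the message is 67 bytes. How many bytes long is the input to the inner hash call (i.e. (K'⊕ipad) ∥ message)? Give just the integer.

Key is 106 > 64 bytes, so it is hashed to 20 bytes then zero-padded to 64: |K'| = 64.
Inner input = (K'⊕ipad) ∥ m → 64 + 67 = 131 bytes.

131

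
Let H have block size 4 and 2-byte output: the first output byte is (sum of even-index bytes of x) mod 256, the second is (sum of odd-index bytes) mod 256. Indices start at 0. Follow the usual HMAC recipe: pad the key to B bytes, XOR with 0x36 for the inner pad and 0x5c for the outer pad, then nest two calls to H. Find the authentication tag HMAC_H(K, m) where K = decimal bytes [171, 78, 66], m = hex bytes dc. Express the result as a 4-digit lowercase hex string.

021c

Key decimal bytes [171, 78, 66] = ab 4e 42 is 3 bytes ≤ B = 4; zero-pad to 4 bytes: K' = ab 4e 42 00.
K' ⊕ ipad = 9d 78 74 36.  K' ⊕ opad = f7 12 1e 5c.
Inner input = (K'⊕ipad) ∥ m = 9d 78 74 36 ∥ dc.
Inner hash: even-index sum = 493 mod 256 = 237; odd-index sum = 174 mod 256 = 174 → ed ae.
Outer input = (K'⊕opad) ∥ inner = f7 12 1e 5c ∥ ed ae.
Outer hash (tag): even-index sum = 514 mod 256 = 2; odd-index sum = 284 mod 256 = 28 → 02 1c.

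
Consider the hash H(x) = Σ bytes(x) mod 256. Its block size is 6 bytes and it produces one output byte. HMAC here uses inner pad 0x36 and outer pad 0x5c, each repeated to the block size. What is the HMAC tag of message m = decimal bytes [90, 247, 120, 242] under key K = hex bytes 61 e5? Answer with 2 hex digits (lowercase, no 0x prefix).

23

Key hex bytes 61 e5 is 2 bytes ≤ B = 6; zero-pad to 6 bytes: K' = 61 e5 00 00 00 00.
K' ⊕ ipad = 57 d3 36 36 36 36.  K' ⊕ opad = 3d b9 5c 5c 5c 5c.
Inner input = (K'⊕ipad) ∥ m = 57 d3 36 36 36 36 ∥ 5a f7 78 f2.
Inner hash: sum = 87+211+54+54+54+54+90+247+120+242 = 1213; mod 256 = 189 → bd.
Outer input = (K'⊕opad) ∥ inner = 3d b9 5c 5c 5c 5c ∥ bd.
Outer hash (tag): sum = 61+185+92+92+92+92+189 = 803; mod 256 = 35 → 23.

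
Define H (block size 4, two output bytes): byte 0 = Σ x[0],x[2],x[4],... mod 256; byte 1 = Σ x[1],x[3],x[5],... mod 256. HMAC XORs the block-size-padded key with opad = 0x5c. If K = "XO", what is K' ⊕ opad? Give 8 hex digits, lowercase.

04135c5c

Key "XO" = 58 4f is 2 bytes ≤ B = 4; zero-pad to 4 bytes: K' = 58 4f 00 00.
XOR each byte with 0x5c: 58⊕5c=04, 4f⊕5c=13, 00⊕5c=5c, 00⊕5c=5c.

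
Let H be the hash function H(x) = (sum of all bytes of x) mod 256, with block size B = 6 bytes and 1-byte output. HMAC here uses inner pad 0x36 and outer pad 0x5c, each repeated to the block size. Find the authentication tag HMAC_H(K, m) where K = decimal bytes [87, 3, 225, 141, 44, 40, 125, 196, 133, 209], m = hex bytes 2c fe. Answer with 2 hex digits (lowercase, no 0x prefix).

Key decimal bytes [87, 3, 225, 141, 44, 40, 125, 196, 133, 209] = 57 03 e1 8d 2c 28 7d c4 85 d1 is 10 bytes > B = 6, so hash it first: H(key) = b3, then zero-pad to 6 bytes: K' = b3 00 00 00 00 00.
K' ⊕ ipad = 85 36 36 36 36 36.  K' ⊕ opad = ef 5c 5c 5c 5c 5c.
Inner input = (K'⊕ipad) ∥ m = 85 36 36 36 36 36 ∥ 2c fe.
Inner hash: sum = 133+54+54+54+54+54+44+254 = 701; mod 256 = 189 → bd.
Outer input = (K'⊕opad) ∥ inner = ef 5c 5c 5c 5c 5c ∥ bd.
Outer hash (tag): sum = 239+92+92+92+92+92+189 = 888; mod 256 = 120 → 78.

78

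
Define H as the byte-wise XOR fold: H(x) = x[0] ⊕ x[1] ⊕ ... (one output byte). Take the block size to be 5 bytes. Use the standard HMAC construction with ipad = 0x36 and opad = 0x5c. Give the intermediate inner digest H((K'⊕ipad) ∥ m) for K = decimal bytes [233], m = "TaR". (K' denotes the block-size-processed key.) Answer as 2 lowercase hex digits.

b8

Key decimal bytes [233] = e9 is 1 byte ≤ B = 5; zero-pad to 5 bytes: K' = e9 00 00 00 00.
K' ⊕ ipad = df 36 36 36 36.
Inner input = df 36 36 36 36 ∥ 54 61 52.
Inner hash: XOR df⊕36⊕36⊕36⊕36⊕54⊕61⊕52 = b8.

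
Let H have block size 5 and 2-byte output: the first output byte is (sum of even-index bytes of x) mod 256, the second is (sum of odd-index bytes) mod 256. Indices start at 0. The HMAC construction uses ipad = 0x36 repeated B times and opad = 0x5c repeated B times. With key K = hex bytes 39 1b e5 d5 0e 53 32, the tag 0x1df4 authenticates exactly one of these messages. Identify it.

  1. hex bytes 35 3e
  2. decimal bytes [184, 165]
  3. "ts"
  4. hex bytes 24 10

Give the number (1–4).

Key hex bytes 39 1b e5 d5 0e 53 32 is 7 bytes > B = 5, so hash it first: H(key) = 5e 43, then zero-pad to 5 bytes: K' = 5e 43 00 00 00.
K' ⊕ ipad = 68 75 36 36 36; K' ⊕ opad = 02 1f 5c 5c 5c.
m1: inner = H(68 75 36 36 36 35 3e) = 12 e0; tag = H(02 1f 5c 5c 5c 12 e0) = 9a8d
m2: inner = H(68 75 36 36 36 b8 a5) = 79 63; tag = H(02 1f 5c 5c 5c 79 63) = 1df4 ← matches
m3: inner = H(68 75 36 36 36 74 73) = 47 1f; tag = H(02 1f 5c 5c 5c 47 1f) = d9c2
m4: inner = H(68 75 36 36 36 24 10) = e4 cf; tag = H(02 1f 5c 5c 5c e4 cf) = 895f

2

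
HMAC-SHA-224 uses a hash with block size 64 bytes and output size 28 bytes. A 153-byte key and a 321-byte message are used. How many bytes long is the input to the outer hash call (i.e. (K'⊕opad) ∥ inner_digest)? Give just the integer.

92

Key is 153 > 64 bytes, so it is hashed to 28 bytes then zero-padded to 64: |K'| = 64.
Outer input = (K'⊕opad) ∥ H(inner) → 64 + 28 = 92 bytes.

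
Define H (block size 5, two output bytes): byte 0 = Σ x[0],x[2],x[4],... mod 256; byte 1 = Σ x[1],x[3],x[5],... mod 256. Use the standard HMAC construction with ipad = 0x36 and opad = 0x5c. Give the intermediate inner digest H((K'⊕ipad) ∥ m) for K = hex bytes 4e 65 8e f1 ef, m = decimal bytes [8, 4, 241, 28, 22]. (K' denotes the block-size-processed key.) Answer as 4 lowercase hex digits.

Key hex bytes 4e 65 8e f1 ef is exactly B = 5 bytes: K' = 4e 65 8e f1 ef.
K' ⊕ ipad = 78 53 b8 c7 d9.
Inner input = 78 53 b8 c7 d9 ∥ 08 04 f1 1c 16.
Inner hash: even-index sum = 553 mod 256 = 41; odd-index sum = 553 mod 256 = 41 → 29 29.

2929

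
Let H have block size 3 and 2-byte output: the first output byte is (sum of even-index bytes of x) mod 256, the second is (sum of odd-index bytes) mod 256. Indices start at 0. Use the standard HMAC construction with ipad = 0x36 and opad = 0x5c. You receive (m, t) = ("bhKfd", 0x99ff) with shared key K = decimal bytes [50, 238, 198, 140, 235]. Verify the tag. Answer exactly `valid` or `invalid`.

Key decimal bytes [50, 238, 198, 140, 235] = 32 ee c6 8c eb is 5 bytes > B = 3, so hash it first: H(key) = e3 7a, then zero-pad to 3 bytes: K' = e3 7a 00.
K' ⊕ ipad = d5 4c 36; K' ⊕ opad = bf 26 5c.
Inner hash: even-index sum = 473 mod 256 = 217; odd-index sum = 349 mod 256 = 93 → d9 5d.
Outer hash (recomputed tag): even-index sum = 376 mod 256 = 120; odd-index sum = 255 mod 256 = 255 → 78 ff.
Recomputed tag = 78ff; claimed = 99ff → mismatch.

invalid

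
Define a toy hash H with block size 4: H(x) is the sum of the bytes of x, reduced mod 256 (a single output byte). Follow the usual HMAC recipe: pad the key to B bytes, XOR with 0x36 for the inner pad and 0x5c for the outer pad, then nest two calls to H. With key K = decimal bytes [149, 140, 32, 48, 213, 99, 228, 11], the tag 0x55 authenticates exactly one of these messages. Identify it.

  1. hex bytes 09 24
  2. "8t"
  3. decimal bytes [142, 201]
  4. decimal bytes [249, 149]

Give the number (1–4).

1

Key decimal bytes [149, 140, 32, 48, 213, 99, 228, 11] = 95 8c 20 30 d5 63 e4 0b is 8 bytes > B = 4, so hash it first: H(key) = 98, then zero-pad to 4 bytes: K' = 98 00 00 00.
K' ⊕ ipad = ae 36 36 36; K' ⊕ opad = c4 5c 5c 5c.
m1: inner = H(ae 36 36 36 09 24) = 7d; tag = H(c4 5c 5c 5c 7d) = 55 ← matches
m2: inner = H(ae 36 36 36 38 74) = fc; tag = H(c4 5c 5c 5c fc) = d4
m3: inner = H(ae 36 36 36 8e c9) = a7; tag = H(c4 5c 5c 5c a7) = 7f
m4: inner = H(ae 36 36 36 f9 95) = de; tag = H(c4 5c 5c 5c de) = b6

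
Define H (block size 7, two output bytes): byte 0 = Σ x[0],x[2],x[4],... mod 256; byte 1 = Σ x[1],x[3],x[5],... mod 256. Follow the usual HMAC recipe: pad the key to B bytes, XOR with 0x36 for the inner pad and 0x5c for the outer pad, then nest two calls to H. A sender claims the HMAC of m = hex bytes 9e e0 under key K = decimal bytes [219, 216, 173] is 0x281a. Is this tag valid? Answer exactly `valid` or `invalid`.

invalid

Key decimal bytes [219, 216, 173] = db d8 ad is 3 bytes ≤ B = 7; zero-pad to 7 bytes: K' = db d8 ad 00 00 00 00.
K' ⊕ ipad = ed ee 9b 36 36 36 36; K' ⊕ opad = 87 84 f1 5c 5c 5c 5c.
Inner hash: even-index sum = 724 mod 256 = 212; odd-index sum = 504 mod 256 = 248 → d4 f8.
Outer hash (recomputed tag): even-index sum = 808 mod 256 = 40; odd-index sum = 528 mod 256 = 16 → 28 10.
Recomputed tag = 2810; claimed = 281a → mismatch.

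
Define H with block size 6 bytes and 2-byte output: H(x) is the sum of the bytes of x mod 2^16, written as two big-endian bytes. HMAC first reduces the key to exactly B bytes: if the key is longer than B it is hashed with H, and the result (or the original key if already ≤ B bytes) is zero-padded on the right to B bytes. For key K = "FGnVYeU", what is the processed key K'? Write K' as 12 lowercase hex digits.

026400000000

|K| = 7 > B = 6, so first hash the key.
H(K): sum = 70+71+110+86+89+101+85 = 612 → 02 64.
Zero-pad H(K) = 02 64 to 6 bytes: K' = 02 64 00 00 00 00.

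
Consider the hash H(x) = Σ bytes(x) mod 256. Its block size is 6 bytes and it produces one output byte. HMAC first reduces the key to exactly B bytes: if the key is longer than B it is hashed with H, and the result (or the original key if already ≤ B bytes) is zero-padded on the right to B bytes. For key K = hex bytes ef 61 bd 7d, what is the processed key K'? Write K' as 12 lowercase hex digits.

Key hex bytes ef 61 bd 7d is 4 bytes ≤ B = 6; zero-pad to 6 bytes: K' = ef 61 bd 7d 00 00.

ef61bd7d0000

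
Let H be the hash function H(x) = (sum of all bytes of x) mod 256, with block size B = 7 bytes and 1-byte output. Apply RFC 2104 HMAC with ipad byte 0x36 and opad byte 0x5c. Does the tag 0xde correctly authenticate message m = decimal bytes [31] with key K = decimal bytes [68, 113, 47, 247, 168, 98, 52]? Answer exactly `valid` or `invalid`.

Key decimal bytes [68, 113, 47, 247, 168, 98, 52] = 44 71 2f f7 a8 62 34 is exactly B = 7 bytes: K' = 44 71 2f f7 a8 62 34.
K' ⊕ ipad = 72 47 19 c1 9e 54 02; K' ⊕ opad = 18 2d 73 ab f4 3e 68.
Inner hash: sum = 114+71+25+193+158+84+2+31 = 678; mod 256 = 166 → a6.
Outer hash (recomputed tag): sum = 24+45+115+171+244+62+104+166 = 931; mod 256 = 163 → a3.
Recomputed tag = a3; claimed = de → mismatch.

invalid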